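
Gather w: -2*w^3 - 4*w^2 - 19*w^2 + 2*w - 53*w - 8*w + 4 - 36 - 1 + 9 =-2*w^3 - 23*w^2 - 59*w - 24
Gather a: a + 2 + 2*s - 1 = a + 2*s + 1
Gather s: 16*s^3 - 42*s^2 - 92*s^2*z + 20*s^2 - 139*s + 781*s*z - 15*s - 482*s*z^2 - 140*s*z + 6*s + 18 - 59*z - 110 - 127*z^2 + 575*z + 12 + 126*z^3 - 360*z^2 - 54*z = 16*s^3 + s^2*(-92*z - 22) + s*(-482*z^2 + 641*z - 148) + 126*z^3 - 487*z^2 + 462*z - 80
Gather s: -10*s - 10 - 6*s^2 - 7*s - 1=-6*s^2 - 17*s - 11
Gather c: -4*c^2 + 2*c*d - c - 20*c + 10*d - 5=-4*c^2 + c*(2*d - 21) + 10*d - 5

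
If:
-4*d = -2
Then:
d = 1/2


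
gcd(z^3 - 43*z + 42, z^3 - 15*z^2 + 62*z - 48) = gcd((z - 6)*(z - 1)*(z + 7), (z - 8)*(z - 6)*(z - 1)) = z^2 - 7*z + 6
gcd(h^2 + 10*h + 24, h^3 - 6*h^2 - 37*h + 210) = h + 6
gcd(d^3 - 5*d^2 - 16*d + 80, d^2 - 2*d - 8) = d - 4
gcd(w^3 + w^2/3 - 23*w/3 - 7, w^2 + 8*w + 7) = w + 1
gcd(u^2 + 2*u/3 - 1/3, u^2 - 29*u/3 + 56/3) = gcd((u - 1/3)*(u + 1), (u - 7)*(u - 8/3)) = 1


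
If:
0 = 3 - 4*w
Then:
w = 3/4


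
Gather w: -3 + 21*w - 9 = 21*w - 12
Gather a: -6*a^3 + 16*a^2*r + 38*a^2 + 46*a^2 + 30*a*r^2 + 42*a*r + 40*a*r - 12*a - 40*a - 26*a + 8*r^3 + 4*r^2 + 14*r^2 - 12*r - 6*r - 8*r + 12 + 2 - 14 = -6*a^3 + a^2*(16*r + 84) + a*(30*r^2 + 82*r - 78) + 8*r^3 + 18*r^2 - 26*r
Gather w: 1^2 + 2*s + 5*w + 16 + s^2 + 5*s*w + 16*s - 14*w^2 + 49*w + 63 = s^2 + 18*s - 14*w^2 + w*(5*s + 54) + 80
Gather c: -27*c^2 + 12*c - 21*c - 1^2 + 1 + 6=-27*c^2 - 9*c + 6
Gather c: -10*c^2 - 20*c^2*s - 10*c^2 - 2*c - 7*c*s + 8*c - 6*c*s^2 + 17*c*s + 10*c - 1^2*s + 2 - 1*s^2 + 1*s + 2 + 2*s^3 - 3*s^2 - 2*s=c^2*(-20*s - 20) + c*(-6*s^2 + 10*s + 16) + 2*s^3 - 4*s^2 - 2*s + 4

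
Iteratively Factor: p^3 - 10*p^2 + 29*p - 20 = (p - 1)*(p^2 - 9*p + 20) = (p - 5)*(p - 1)*(p - 4)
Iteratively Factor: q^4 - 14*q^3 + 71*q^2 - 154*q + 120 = (q - 2)*(q^3 - 12*q^2 + 47*q - 60) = (q - 5)*(q - 2)*(q^2 - 7*q + 12) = (q - 5)*(q - 3)*(q - 2)*(q - 4)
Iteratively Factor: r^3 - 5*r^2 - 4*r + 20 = (r - 2)*(r^2 - 3*r - 10) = (r - 5)*(r - 2)*(r + 2)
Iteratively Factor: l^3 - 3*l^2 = (l - 3)*(l^2) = l*(l - 3)*(l)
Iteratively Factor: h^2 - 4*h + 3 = (h - 3)*(h - 1)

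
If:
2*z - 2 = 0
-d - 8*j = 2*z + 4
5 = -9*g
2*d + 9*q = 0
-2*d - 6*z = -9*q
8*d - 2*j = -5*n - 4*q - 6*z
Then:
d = -3/2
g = -5/9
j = -9/16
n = 17/24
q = 1/3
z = 1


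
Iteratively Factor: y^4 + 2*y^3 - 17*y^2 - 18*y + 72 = (y - 2)*(y^3 + 4*y^2 - 9*y - 36) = (y - 3)*(y - 2)*(y^2 + 7*y + 12) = (y - 3)*(y - 2)*(y + 3)*(y + 4)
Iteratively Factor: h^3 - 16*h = (h + 4)*(h^2 - 4*h) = (h - 4)*(h + 4)*(h)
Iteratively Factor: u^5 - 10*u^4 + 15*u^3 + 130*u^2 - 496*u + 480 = (u - 2)*(u^4 - 8*u^3 - u^2 + 128*u - 240) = (u - 4)*(u - 2)*(u^3 - 4*u^2 - 17*u + 60) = (u - 5)*(u - 4)*(u - 2)*(u^2 + u - 12) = (u - 5)*(u - 4)*(u - 3)*(u - 2)*(u + 4)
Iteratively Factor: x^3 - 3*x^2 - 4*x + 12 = (x - 2)*(x^2 - x - 6) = (x - 3)*(x - 2)*(x + 2)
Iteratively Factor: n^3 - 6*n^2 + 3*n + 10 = (n + 1)*(n^2 - 7*n + 10) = (n - 2)*(n + 1)*(n - 5)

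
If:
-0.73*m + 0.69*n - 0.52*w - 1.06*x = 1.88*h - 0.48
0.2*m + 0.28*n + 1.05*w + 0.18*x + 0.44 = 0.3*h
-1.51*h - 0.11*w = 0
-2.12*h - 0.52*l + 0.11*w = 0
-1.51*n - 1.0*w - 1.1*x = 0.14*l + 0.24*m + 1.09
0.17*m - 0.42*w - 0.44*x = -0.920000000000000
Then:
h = -0.01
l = 0.08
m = -2.21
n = -1.27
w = 0.15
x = 1.09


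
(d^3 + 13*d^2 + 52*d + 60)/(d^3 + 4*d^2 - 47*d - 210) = (d + 2)/(d - 7)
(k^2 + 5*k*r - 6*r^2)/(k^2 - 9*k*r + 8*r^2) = (-k - 6*r)/(-k + 8*r)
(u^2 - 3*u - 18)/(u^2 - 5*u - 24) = (u - 6)/(u - 8)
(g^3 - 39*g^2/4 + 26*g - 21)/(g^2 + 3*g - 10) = (4*g^2 - 31*g + 42)/(4*(g + 5))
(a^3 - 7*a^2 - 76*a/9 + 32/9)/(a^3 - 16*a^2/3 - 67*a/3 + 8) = (a + 4/3)/(a + 3)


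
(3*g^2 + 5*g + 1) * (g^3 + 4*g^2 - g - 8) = 3*g^5 + 17*g^4 + 18*g^3 - 25*g^2 - 41*g - 8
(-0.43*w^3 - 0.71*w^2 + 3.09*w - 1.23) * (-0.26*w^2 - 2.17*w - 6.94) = 0.1118*w^5 + 1.1177*w^4 + 3.7215*w^3 - 1.4581*w^2 - 18.7755*w + 8.5362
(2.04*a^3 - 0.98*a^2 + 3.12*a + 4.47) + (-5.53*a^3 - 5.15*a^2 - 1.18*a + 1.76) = -3.49*a^3 - 6.13*a^2 + 1.94*a + 6.23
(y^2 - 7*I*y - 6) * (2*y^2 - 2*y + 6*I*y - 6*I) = 2*y^4 - 2*y^3 - 8*I*y^3 + 30*y^2 + 8*I*y^2 - 30*y - 36*I*y + 36*I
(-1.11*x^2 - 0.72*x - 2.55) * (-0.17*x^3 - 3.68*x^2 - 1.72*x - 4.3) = 0.1887*x^5 + 4.2072*x^4 + 4.9923*x^3 + 15.3954*x^2 + 7.482*x + 10.965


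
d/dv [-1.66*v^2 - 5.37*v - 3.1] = -3.32*v - 5.37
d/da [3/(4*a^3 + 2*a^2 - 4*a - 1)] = 12*(-3*a^2 - a + 1)/(4*a^3 + 2*a^2 - 4*a - 1)^2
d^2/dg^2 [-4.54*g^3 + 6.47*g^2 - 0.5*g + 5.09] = 12.94 - 27.24*g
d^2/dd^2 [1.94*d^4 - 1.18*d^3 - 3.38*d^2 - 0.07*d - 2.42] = 23.28*d^2 - 7.08*d - 6.76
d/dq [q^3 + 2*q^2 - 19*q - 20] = 3*q^2 + 4*q - 19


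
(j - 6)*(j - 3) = j^2 - 9*j + 18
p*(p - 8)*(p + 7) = p^3 - p^2 - 56*p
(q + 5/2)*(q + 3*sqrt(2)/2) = q^2 + 3*sqrt(2)*q/2 + 5*q/2 + 15*sqrt(2)/4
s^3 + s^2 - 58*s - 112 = (s - 8)*(s + 2)*(s + 7)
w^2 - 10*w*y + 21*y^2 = (w - 7*y)*(w - 3*y)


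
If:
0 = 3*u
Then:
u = 0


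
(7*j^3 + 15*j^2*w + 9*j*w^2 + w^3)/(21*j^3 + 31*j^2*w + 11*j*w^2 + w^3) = (j + w)/(3*j + w)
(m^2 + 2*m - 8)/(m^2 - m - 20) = (m - 2)/(m - 5)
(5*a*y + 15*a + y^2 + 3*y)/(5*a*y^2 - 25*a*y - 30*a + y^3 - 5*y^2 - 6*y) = (y + 3)/(y^2 - 5*y - 6)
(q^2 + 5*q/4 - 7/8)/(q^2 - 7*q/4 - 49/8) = (2*q - 1)/(2*q - 7)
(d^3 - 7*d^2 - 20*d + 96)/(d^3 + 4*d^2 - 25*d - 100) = (d^2 - 11*d + 24)/(d^2 - 25)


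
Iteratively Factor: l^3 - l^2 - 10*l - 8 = (l + 1)*(l^2 - 2*l - 8) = (l - 4)*(l + 1)*(l + 2)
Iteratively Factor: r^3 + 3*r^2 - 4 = (r + 2)*(r^2 + r - 2) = (r + 2)^2*(r - 1)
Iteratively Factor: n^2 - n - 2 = (n + 1)*(n - 2)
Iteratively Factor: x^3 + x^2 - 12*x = (x + 4)*(x^2 - 3*x) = (x - 3)*(x + 4)*(x)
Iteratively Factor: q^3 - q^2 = (q - 1)*(q^2) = q*(q - 1)*(q)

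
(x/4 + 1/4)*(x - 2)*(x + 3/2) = x^3/4 + x^2/8 - 7*x/8 - 3/4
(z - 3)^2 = z^2 - 6*z + 9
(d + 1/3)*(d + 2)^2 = d^3 + 13*d^2/3 + 16*d/3 + 4/3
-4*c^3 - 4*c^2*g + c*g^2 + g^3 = (-2*c + g)*(c + g)*(2*c + g)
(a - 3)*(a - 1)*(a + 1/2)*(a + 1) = a^4 - 5*a^3/2 - 5*a^2/2 + 5*a/2 + 3/2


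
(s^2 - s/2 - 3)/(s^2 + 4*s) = (s^2 - s/2 - 3)/(s*(s + 4))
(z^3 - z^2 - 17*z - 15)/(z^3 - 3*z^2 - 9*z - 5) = (z + 3)/(z + 1)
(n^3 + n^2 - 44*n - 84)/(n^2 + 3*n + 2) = (n^2 - n - 42)/(n + 1)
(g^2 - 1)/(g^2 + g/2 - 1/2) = 2*(g - 1)/(2*g - 1)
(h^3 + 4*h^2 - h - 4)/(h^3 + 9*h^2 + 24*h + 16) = (h - 1)/(h + 4)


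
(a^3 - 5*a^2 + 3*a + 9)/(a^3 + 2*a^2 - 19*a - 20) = (a^2 - 6*a + 9)/(a^2 + a - 20)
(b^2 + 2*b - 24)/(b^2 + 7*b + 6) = (b - 4)/(b + 1)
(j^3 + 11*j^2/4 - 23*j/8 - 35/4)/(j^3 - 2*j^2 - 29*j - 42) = (8*j^2 + 6*j - 35)/(8*(j^2 - 4*j - 21))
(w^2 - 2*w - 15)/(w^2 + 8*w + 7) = (w^2 - 2*w - 15)/(w^2 + 8*w + 7)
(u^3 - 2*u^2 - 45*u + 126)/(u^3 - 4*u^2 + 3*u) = (u^2 + u - 42)/(u*(u - 1))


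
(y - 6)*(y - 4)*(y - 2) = y^3 - 12*y^2 + 44*y - 48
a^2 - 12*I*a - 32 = (a - 8*I)*(a - 4*I)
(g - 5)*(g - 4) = g^2 - 9*g + 20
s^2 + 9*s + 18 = (s + 3)*(s + 6)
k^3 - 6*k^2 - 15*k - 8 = (k - 8)*(k + 1)^2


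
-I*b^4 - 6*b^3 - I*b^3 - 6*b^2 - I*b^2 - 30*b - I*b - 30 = (b - 5*I)*(b - 3*I)*(b + 2*I)*(-I*b - I)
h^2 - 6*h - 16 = (h - 8)*(h + 2)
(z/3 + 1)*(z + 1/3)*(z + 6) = z^3/3 + 28*z^2/9 + 7*z + 2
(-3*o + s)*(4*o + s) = -12*o^2 + o*s + s^2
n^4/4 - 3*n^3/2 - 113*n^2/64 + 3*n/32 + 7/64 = (n/4 + 1/4)*(n - 7)*(n - 1/4)*(n + 1/4)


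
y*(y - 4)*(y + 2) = y^3 - 2*y^2 - 8*y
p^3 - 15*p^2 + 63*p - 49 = (p - 7)^2*(p - 1)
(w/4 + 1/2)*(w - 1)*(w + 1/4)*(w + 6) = w^4/4 + 29*w^3/16 + 23*w^2/16 - 11*w/4 - 3/4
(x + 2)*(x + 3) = x^2 + 5*x + 6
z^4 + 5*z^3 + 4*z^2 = z^2*(z + 1)*(z + 4)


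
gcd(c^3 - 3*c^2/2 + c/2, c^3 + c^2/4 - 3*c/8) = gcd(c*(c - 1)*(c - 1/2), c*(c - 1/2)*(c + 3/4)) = c^2 - c/2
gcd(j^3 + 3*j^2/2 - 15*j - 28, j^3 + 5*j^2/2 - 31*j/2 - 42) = j^2 - j/2 - 14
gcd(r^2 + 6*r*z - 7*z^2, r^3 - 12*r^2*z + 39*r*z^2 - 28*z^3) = -r + z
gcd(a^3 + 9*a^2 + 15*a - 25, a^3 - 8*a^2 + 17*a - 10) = a - 1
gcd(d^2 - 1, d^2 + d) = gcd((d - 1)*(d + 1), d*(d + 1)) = d + 1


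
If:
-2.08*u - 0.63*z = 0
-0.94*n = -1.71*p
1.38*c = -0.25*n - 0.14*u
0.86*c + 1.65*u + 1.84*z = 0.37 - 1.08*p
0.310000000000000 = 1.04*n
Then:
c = -0.05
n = 0.30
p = 0.16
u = -0.05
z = 0.18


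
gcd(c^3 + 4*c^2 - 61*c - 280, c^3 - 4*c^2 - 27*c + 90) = c + 5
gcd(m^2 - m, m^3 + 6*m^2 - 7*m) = m^2 - m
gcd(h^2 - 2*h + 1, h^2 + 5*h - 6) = h - 1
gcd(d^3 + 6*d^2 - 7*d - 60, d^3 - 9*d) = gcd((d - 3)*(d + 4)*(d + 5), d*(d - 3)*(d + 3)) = d - 3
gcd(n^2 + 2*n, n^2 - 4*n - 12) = n + 2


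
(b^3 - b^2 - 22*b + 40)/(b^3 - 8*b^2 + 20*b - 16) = (b + 5)/(b - 2)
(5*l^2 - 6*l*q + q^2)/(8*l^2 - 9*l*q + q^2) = (-5*l + q)/(-8*l + q)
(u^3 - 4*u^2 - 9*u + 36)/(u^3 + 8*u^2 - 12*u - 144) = (u^2 - 9)/(u^2 + 12*u + 36)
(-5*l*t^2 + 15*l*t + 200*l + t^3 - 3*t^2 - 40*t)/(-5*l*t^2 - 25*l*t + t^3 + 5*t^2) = (t - 8)/t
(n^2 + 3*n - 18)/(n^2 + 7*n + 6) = (n - 3)/(n + 1)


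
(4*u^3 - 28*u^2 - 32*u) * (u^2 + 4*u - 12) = 4*u^5 - 12*u^4 - 192*u^3 + 208*u^2 + 384*u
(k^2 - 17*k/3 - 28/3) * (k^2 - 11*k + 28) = k^4 - 50*k^3/3 + 81*k^2 - 56*k - 784/3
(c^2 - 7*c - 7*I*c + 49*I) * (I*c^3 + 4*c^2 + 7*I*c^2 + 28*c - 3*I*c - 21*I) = I*c^5 + 11*c^4 - 80*I*c^3 - 560*c^2 + 1519*I*c + 1029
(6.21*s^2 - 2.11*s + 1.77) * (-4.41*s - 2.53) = -27.3861*s^3 - 6.4062*s^2 - 2.4674*s - 4.4781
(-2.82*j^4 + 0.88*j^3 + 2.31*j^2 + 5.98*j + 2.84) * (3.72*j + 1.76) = -10.4904*j^5 - 1.6896*j^4 + 10.142*j^3 + 26.3112*j^2 + 21.0896*j + 4.9984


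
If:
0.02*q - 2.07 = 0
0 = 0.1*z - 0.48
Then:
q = 103.50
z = 4.80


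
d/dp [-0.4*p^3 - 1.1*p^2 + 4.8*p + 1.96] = -1.2*p^2 - 2.2*p + 4.8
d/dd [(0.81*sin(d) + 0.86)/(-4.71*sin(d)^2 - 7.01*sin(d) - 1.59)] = (3.8151*sin(d)^2 + 8.1012*sin(d) + 4.7407)*cos(d)/(22.1841*sin(d)^4 + 66.0342*sin(d)^3 + 64.1179*sin(d)^2 + 22.2918*sin(d) + 2.5281)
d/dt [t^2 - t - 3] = 2*t - 1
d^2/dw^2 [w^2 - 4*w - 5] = 2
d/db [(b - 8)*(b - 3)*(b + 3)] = 3*b^2 - 16*b - 9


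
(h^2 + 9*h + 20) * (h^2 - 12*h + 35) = h^4 - 3*h^3 - 53*h^2 + 75*h + 700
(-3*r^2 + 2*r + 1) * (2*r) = -6*r^3 + 4*r^2 + 2*r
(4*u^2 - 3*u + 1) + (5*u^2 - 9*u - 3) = 9*u^2 - 12*u - 2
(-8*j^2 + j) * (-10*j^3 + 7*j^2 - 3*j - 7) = 80*j^5 - 66*j^4 + 31*j^3 + 53*j^2 - 7*j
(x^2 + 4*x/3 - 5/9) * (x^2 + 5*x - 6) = x^4 + 19*x^3/3 + x^2/9 - 97*x/9 + 10/3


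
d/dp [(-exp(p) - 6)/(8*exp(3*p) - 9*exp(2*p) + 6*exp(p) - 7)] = (16*exp(3*p) + 135*exp(2*p) - 108*exp(p) + 43)*exp(p)/(64*exp(6*p) - 144*exp(5*p) + 177*exp(4*p) - 220*exp(3*p) + 162*exp(2*p) - 84*exp(p) + 49)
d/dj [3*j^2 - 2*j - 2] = 6*j - 2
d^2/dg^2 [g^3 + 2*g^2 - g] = 6*g + 4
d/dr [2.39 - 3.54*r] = -3.54000000000000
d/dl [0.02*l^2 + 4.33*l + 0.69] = 0.04*l + 4.33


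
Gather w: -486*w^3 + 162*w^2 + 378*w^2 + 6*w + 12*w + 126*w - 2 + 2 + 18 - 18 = -486*w^3 + 540*w^2 + 144*w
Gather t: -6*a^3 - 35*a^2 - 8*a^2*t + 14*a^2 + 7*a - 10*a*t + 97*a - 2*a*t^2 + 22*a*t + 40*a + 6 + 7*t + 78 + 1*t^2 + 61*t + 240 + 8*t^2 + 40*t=-6*a^3 - 21*a^2 + 144*a + t^2*(9 - 2*a) + t*(-8*a^2 + 12*a + 108) + 324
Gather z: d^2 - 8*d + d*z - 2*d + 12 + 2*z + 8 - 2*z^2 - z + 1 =d^2 - 10*d - 2*z^2 + z*(d + 1) + 21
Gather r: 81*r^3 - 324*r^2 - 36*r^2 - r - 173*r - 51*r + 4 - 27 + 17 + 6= 81*r^3 - 360*r^2 - 225*r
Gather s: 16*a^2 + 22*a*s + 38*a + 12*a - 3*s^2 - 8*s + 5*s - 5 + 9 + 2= 16*a^2 + 50*a - 3*s^2 + s*(22*a - 3) + 6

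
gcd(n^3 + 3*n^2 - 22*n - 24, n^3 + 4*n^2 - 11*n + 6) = n + 6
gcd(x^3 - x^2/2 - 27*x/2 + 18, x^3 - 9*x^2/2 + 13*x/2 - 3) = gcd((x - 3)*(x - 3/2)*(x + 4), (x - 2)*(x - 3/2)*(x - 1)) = x - 3/2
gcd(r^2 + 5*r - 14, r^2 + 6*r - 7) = r + 7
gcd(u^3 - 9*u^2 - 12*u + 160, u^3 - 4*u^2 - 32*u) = u^2 - 4*u - 32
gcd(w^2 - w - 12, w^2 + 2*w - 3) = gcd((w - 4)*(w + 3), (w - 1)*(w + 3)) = w + 3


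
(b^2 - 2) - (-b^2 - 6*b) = 2*b^2 + 6*b - 2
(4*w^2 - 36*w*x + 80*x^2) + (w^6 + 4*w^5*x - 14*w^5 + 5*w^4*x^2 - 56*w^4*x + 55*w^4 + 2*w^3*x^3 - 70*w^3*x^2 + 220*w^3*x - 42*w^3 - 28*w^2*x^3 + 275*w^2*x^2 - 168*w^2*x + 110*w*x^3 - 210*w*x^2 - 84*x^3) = w^6 + 4*w^5*x - 14*w^5 + 5*w^4*x^2 - 56*w^4*x + 55*w^4 + 2*w^3*x^3 - 70*w^3*x^2 + 220*w^3*x - 42*w^3 - 28*w^2*x^3 + 275*w^2*x^2 - 168*w^2*x + 4*w^2 + 110*w*x^3 - 210*w*x^2 - 36*w*x - 84*x^3 + 80*x^2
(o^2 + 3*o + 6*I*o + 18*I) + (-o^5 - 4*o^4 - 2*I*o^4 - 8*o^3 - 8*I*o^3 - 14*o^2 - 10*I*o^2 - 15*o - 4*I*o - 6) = -o^5 - 4*o^4 - 2*I*o^4 - 8*o^3 - 8*I*o^3 - 13*o^2 - 10*I*o^2 - 12*o + 2*I*o - 6 + 18*I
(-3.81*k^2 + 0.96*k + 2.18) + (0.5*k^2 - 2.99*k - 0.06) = -3.31*k^2 - 2.03*k + 2.12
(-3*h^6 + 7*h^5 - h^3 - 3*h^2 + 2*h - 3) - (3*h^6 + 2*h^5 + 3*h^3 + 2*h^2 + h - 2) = -6*h^6 + 5*h^5 - 4*h^3 - 5*h^2 + h - 1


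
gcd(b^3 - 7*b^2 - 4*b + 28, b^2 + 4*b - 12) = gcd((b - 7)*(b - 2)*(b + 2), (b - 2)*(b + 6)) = b - 2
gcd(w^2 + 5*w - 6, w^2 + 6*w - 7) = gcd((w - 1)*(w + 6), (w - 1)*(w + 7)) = w - 1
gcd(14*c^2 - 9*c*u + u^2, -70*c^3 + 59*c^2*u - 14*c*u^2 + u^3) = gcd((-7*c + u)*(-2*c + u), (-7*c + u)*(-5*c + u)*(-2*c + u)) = 14*c^2 - 9*c*u + u^2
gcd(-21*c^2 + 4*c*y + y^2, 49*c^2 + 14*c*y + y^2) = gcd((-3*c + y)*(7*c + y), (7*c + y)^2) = 7*c + y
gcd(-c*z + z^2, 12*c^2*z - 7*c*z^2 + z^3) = z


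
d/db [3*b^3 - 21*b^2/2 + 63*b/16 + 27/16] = 9*b^2 - 21*b + 63/16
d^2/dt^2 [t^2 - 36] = 2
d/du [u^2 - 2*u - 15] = 2*u - 2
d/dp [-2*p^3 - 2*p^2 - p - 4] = -6*p^2 - 4*p - 1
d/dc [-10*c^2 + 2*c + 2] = 2 - 20*c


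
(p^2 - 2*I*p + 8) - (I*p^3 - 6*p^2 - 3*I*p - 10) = -I*p^3 + 7*p^2 + I*p + 18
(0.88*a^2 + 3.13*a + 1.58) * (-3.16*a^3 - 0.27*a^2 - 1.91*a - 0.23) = -2.7808*a^5 - 10.1284*a^4 - 7.5187*a^3 - 6.6073*a^2 - 3.7377*a - 0.3634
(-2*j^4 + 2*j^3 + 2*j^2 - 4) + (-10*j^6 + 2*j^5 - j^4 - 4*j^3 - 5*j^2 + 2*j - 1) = -10*j^6 + 2*j^5 - 3*j^4 - 2*j^3 - 3*j^2 + 2*j - 5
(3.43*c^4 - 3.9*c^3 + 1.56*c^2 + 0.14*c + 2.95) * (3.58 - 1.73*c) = -5.9339*c^5 + 19.0264*c^4 - 16.6608*c^3 + 5.3426*c^2 - 4.6023*c + 10.561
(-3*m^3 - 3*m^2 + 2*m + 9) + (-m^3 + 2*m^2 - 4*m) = -4*m^3 - m^2 - 2*m + 9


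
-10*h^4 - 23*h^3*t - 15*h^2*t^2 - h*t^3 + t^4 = (-5*h + t)*(h + t)^2*(2*h + t)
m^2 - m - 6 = (m - 3)*(m + 2)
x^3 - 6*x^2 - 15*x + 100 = (x - 5)^2*(x + 4)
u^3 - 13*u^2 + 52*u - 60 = (u - 6)*(u - 5)*(u - 2)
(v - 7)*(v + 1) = v^2 - 6*v - 7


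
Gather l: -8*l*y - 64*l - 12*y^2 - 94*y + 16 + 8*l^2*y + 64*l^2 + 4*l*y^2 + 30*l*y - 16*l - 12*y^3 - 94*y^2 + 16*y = l^2*(8*y + 64) + l*(4*y^2 + 22*y - 80) - 12*y^3 - 106*y^2 - 78*y + 16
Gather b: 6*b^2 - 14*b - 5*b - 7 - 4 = 6*b^2 - 19*b - 11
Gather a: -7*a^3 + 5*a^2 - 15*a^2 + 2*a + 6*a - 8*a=-7*a^3 - 10*a^2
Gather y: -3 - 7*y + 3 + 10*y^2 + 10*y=10*y^2 + 3*y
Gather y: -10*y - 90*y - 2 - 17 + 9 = -100*y - 10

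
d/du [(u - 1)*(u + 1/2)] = 2*u - 1/2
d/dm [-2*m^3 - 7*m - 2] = -6*m^2 - 7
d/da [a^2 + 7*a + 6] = 2*a + 7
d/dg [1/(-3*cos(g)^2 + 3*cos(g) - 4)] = 3*(1 - 2*cos(g))*sin(g)/(3*cos(g)^2 - 3*cos(g) + 4)^2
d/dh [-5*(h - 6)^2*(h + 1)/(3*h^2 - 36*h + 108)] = -5/3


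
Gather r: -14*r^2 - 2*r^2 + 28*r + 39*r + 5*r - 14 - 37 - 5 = -16*r^2 + 72*r - 56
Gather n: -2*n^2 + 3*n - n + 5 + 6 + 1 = -2*n^2 + 2*n + 12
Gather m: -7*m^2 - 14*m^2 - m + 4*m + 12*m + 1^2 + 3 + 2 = -21*m^2 + 15*m + 6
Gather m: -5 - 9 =-14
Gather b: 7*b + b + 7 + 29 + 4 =8*b + 40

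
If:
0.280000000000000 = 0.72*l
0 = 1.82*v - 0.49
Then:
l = 0.39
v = 0.27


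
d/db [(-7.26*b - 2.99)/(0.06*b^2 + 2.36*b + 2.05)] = (0.4356*b^2 + 0.358799999999999*b - 7.8266)/(0.0036*b^4 + 0.2832*b^3 + 5.8156*b^2 + 9.676*b + 4.2025)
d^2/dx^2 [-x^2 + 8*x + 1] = -2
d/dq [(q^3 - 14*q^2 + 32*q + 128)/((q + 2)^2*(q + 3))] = (21*q^2 - 116*q - 416)/(q^4 + 10*q^3 + 37*q^2 + 60*q + 36)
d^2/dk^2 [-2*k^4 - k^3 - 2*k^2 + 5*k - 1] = -24*k^2 - 6*k - 4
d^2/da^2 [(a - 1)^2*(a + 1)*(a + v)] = 12*a^2 + 6*a*v - 6*a - 2*v - 2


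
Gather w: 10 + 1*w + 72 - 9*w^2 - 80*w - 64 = -9*w^2 - 79*w + 18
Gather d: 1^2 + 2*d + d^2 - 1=d^2 + 2*d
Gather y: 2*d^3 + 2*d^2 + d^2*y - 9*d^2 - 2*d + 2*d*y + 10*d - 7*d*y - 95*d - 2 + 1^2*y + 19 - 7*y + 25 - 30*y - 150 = 2*d^3 - 7*d^2 - 87*d + y*(d^2 - 5*d - 36) - 108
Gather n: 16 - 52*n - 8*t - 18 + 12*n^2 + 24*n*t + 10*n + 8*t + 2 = 12*n^2 + n*(24*t - 42)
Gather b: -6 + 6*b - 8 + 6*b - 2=12*b - 16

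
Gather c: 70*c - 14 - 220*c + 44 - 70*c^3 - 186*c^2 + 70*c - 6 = -70*c^3 - 186*c^2 - 80*c + 24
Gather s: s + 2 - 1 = s + 1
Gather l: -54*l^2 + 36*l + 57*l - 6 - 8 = -54*l^2 + 93*l - 14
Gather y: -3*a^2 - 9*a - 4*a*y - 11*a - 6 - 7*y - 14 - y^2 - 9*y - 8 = -3*a^2 - 20*a - y^2 + y*(-4*a - 16) - 28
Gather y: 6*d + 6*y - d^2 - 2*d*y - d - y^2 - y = -d^2 + 5*d - y^2 + y*(5 - 2*d)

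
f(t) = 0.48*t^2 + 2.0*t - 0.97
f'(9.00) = 10.64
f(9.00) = 55.91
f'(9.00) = 10.64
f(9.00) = 55.91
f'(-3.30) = -1.17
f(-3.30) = -2.34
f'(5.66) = 7.43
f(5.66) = 25.73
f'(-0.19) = 1.82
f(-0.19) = -1.33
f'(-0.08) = 1.92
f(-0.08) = -1.13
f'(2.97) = 4.85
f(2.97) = 9.20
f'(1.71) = 3.64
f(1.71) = 3.85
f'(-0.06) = 1.94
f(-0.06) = -1.09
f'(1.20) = 3.15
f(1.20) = 2.12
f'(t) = 0.96*t + 2.0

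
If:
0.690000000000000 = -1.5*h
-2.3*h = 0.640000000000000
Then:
No Solution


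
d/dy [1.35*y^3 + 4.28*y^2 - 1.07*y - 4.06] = 4.05*y^2 + 8.56*y - 1.07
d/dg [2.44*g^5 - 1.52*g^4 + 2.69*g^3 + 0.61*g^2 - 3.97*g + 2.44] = 12.2*g^4 - 6.08*g^3 + 8.07*g^2 + 1.22*g - 3.97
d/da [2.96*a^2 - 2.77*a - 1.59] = 5.92*a - 2.77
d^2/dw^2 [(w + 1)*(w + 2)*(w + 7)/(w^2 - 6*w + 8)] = 6*(37*w^3 - 114*w^2 - 204*w + 712)/(w^6 - 18*w^5 + 132*w^4 - 504*w^3 + 1056*w^2 - 1152*w + 512)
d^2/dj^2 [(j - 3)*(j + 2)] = 2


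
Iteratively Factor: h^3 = (h)*(h^2) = h^2*(h)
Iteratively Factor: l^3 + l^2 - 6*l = (l)*(l^2 + l - 6) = l*(l - 2)*(l + 3)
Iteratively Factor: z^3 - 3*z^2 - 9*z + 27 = (z - 3)*(z^2 - 9) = (z - 3)*(z + 3)*(z - 3)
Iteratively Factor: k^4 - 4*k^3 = (k)*(k^3 - 4*k^2) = k^2*(k^2 - 4*k) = k^3*(k - 4)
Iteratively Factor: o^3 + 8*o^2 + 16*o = (o + 4)*(o^2 + 4*o) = (o + 4)^2*(o)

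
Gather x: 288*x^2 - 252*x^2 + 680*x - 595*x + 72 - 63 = 36*x^2 + 85*x + 9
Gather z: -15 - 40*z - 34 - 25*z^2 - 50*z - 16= -25*z^2 - 90*z - 65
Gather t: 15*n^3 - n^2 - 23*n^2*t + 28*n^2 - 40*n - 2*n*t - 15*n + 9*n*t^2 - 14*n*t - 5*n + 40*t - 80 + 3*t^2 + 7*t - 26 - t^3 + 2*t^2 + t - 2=15*n^3 + 27*n^2 - 60*n - t^3 + t^2*(9*n + 5) + t*(-23*n^2 - 16*n + 48) - 108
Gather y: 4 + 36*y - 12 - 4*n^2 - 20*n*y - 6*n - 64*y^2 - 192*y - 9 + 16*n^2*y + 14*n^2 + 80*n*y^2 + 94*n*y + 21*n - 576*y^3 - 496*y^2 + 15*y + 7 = 10*n^2 + 15*n - 576*y^3 + y^2*(80*n - 560) + y*(16*n^2 + 74*n - 141) - 10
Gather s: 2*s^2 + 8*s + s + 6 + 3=2*s^2 + 9*s + 9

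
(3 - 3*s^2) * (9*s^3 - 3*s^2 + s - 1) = -27*s^5 + 9*s^4 + 24*s^3 - 6*s^2 + 3*s - 3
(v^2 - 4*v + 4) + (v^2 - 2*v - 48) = 2*v^2 - 6*v - 44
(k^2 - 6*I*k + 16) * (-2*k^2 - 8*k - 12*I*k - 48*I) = -2*k^4 - 8*k^3 - 104*k^2 - 416*k - 192*I*k - 768*I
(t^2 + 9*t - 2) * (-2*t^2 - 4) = -2*t^4 - 18*t^3 - 36*t + 8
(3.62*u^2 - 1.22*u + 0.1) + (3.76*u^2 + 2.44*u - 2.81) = 7.38*u^2 + 1.22*u - 2.71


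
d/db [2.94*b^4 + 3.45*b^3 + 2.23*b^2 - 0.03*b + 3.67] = 11.76*b^3 + 10.35*b^2 + 4.46*b - 0.03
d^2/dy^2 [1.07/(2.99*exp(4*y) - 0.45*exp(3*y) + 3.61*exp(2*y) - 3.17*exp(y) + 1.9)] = ((-51.1888*exp(3*y) + 4.3335*exp(2*y) - 15.4508*exp(y) + 3.3919)*(2.99*exp(4*y) - 0.45*exp(3*y) + 3.61*exp(2*y) - 3.17*exp(y) + 1.9) + 1.07*(11.96*exp(3*y) - 1.35*exp(2*y) + 7.22*exp(y) - 3.17)*(23.92*exp(3*y) - 2.7*exp(2*y) + 14.44*exp(y) - 6.34)*exp(y))*exp(y)/(2.99*exp(4*y) - 0.45*exp(3*y) + 3.61*exp(2*y) - 3.17*exp(y) + 1.9)^3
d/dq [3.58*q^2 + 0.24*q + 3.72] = 7.16*q + 0.24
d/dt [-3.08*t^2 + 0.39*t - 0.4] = 0.39 - 6.16*t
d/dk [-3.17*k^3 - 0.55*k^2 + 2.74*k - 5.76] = -9.51*k^2 - 1.1*k + 2.74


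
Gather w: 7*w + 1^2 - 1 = 7*w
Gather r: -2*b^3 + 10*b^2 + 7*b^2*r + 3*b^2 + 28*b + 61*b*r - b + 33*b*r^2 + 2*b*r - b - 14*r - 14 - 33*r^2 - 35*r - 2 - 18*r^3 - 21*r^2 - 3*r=-2*b^3 + 13*b^2 + 26*b - 18*r^3 + r^2*(33*b - 54) + r*(7*b^2 + 63*b - 52) - 16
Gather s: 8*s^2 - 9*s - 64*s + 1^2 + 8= 8*s^2 - 73*s + 9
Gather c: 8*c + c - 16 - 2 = 9*c - 18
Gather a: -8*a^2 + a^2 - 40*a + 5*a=-7*a^2 - 35*a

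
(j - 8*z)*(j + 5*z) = j^2 - 3*j*z - 40*z^2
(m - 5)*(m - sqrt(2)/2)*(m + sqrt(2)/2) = m^3 - 5*m^2 - m/2 + 5/2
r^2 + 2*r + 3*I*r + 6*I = (r + 2)*(r + 3*I)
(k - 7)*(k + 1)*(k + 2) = k^3 - 4*k^2 - 19*k - 14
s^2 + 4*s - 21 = (s - 3)*(s + 7)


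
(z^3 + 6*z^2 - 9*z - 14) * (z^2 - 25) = z^5 + 6*z^4 - 34*z^3 - 164*z^2 + 225*z + 350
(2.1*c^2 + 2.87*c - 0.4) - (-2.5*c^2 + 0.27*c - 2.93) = 4.6*c^2 + 2.6*c + 2.53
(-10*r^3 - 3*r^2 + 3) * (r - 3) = -10*r^4 + 27*r^3 + 9*r^2 + 3*r - 9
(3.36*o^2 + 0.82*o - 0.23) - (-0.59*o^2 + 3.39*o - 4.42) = 3.95*o^2 - 2.57*o + 4.19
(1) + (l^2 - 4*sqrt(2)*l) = l^2 - 4*sqrt(2)*l + 1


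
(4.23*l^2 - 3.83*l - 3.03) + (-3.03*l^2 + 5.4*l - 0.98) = 1.2*l^2 + 1.57*l - 4.01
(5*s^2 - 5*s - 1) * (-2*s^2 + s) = -10*s^4 + 15*s^3 - 3*s^2 - s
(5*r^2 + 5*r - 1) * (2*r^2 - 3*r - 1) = 10*r^4 - 5*r^3 - 22*r^2 - 2*r + 1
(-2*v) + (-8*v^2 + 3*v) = -8*v^2 + v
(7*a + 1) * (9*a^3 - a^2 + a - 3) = 63*a^4 + 2*a^3 + 6*a^2 - 20*a - 3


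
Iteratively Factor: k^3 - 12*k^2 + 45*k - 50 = (k - 5)*(k^2 - 7*k + 10) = (k - 5)*(k - 2)*(k - 5)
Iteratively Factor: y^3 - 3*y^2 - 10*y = (y + 2)*(y^2 - 5*y) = (y - 5)*(y + 2)*(y)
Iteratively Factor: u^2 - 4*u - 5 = (u - 5)*(u + 1)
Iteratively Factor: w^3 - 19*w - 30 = (w + 3)*(w^2 - 3*w - 10) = (w + 2)*(w + 3)*(w - 5)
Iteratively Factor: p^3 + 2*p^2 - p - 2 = (p + 2)*(p^2 - 1) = (p - 1)*(p + 2)*(p + 1)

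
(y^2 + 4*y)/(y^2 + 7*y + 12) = y/(y + 3)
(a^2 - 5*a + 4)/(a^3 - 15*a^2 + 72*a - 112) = (a - 1)/(a^2 - 11*a + 28)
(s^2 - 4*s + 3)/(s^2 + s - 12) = (s - 1)/(s + 4)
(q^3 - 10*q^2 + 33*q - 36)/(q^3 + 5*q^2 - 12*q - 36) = (q^2 - 7*q + 12)/(q^2 + 8*q + 12)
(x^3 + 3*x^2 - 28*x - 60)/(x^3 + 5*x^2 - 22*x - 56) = (x^2 + x - 30)/(x^2 + 3*x - 28)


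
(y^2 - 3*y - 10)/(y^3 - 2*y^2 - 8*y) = (y - 5)/(y*(y - 4))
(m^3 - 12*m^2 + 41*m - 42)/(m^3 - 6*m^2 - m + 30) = (m^2 - 9*m + 14)/(m^2 - 3*m - 10)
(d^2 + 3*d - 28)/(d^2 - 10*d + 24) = (d + 7)/(d - 6)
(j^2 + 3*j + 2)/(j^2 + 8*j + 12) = (j + 1)/(j + 6)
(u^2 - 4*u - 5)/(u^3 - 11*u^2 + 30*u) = (u + 1)/(u*(u - 6))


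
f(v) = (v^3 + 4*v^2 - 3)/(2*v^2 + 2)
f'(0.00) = 0.00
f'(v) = -4*v*(v^3 + 4*v^2 - 3)/(2*v^2 + 2)^2 + (3*v^2 + 8*v)/(2*v^2 + 2)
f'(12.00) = 0.51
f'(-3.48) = 0.39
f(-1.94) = 0.50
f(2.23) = 2.34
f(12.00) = 7.93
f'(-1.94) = -0.04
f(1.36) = 1.21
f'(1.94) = 1.16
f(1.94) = 2.03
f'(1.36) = 1.72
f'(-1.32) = -0.68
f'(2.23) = 0.99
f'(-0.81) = -1.63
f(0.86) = 0.17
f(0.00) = -1.50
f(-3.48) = 0.13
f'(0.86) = 2.45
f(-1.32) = 0.30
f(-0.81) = -0.27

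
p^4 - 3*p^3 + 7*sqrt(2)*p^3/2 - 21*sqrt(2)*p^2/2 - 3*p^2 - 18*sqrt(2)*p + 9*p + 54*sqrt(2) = (p - 3)*(p - 3*sqrt(2)/2)*(p + 2*sqrt(2))*(p + 3*sqrt(2))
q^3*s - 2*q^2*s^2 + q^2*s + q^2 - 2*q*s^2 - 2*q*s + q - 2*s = (q + 1)*(q - 2*s)*(q*s + 1)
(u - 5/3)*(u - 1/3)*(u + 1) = u^3 - u^2 - 13*u/9 + 5/9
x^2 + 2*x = x*(x + 2)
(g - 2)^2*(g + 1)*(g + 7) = g^4 + 4*g^3 - 21*g^2 + 4*g + 28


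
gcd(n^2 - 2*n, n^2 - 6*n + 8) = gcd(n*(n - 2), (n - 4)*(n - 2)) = n - 2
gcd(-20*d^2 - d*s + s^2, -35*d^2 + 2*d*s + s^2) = -5*d + s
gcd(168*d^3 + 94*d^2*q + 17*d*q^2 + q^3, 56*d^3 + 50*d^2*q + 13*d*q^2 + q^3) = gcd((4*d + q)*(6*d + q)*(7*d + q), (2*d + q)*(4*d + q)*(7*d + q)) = 28*d^2 + 11*d*q + q^2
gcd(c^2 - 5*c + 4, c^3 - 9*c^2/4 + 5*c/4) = c - 1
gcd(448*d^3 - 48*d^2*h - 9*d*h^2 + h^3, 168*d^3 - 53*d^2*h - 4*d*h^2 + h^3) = 56*d^2 + d*h - h^2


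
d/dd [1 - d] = -1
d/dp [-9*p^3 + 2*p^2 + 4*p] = -27*p^2 + 4*p + 4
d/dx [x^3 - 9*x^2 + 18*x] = 3*x^2 - 18*x + 18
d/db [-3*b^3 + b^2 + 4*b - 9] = -9*b^2 + 2*b + 4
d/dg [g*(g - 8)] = 2*g - 8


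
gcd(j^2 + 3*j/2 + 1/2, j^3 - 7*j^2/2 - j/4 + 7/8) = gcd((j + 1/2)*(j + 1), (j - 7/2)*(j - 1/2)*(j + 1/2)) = j + 1/2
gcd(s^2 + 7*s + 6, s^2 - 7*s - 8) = s + 1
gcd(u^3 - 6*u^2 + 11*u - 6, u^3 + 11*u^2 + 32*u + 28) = 1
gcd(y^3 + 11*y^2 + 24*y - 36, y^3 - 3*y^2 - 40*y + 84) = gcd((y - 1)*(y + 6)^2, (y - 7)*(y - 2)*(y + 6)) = y + 6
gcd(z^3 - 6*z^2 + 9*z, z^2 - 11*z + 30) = 1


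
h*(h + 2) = h^2 + 2*h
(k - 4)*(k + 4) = k^2 - 16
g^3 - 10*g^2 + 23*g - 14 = (g - 7)*(g - 2)*(g - 1)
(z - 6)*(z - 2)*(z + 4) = z^3 - 4*z^2 - 20*z + 48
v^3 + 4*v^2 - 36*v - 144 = (v - 6)*(v + 4)*(v + 6)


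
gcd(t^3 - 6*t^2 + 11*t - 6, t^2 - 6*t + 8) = t - 2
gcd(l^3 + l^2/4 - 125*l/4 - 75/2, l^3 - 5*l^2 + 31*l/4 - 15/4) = 1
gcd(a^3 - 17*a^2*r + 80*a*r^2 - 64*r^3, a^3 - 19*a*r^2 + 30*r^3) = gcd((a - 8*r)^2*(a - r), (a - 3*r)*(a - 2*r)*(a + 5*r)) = 1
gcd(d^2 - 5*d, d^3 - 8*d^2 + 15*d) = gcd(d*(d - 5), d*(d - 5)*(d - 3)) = d^2 - 5*d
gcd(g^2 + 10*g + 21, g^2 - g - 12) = g + 3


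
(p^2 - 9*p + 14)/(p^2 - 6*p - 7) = (p - 2)/(p + 1)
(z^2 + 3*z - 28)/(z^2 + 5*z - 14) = (z - 4)/(z - 2)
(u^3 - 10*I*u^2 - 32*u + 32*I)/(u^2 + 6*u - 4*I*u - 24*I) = (u^2 - 6*I*u - 8)/(u + 6)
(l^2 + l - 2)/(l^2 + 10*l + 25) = (l^2 + l - 2)/(l^2 + 10*l + 25)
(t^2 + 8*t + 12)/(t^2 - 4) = (t + 6)/(t - 2)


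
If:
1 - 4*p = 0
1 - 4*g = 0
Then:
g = 1/4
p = 1/4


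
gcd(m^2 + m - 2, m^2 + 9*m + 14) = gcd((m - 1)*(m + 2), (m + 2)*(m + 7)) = m + 2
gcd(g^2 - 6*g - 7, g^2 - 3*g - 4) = g + 1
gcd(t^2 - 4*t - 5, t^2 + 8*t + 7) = t + 1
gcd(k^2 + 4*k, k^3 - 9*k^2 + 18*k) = k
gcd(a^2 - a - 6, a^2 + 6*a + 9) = 1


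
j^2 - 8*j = j*(j - 8)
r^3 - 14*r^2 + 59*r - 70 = (r - 7)*(r - 5)*(r - 2)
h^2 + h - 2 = (h - 1)*(h + 2)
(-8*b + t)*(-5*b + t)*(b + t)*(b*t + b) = 40*b^4*t + 40*b^4 + 27*b^3*t^2 + 27*b^3*t - 12*b^2*t^3 - 12*b^2*t^2 + b*t^4 + b*t^3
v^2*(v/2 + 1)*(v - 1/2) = v^4/2 + 3*v^3/4 - v^2/2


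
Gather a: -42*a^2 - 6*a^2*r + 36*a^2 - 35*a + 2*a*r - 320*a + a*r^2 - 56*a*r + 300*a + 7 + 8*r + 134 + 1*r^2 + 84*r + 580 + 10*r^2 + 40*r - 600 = a^2*(-6*r - 6) + a*(r^2 - 54*r - 55) + 11*r^2 + 132*r + 121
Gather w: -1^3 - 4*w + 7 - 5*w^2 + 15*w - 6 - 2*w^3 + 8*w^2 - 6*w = -2*w^3 + 3*w^2 + 5*w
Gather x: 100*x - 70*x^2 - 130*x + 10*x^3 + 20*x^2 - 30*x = 10*x^3 - 50*x^2 - 60*x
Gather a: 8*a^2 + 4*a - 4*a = 8*a^2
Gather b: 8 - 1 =7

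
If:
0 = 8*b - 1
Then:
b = 1/8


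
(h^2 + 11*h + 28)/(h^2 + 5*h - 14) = (h + 4)/(h - 2)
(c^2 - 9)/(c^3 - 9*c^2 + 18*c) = (c + 3)/(c*(c - 6))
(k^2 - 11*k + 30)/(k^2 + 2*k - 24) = (k^2 - 11*k + 30)/(k^2 + 2*k - 24)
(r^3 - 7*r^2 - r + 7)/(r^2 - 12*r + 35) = (r^2 - 1)/(r - 5)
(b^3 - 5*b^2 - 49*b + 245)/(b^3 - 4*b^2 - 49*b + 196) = (b - 5)/(b - 4)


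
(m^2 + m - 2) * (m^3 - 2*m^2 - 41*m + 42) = m^5 - m^4 - 45*m^3 + 5*m^2 + 124*m - 84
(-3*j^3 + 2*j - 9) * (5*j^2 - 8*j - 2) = -15*j^5 + 24*j^4 + 16*j^3 - 61*j^2 + 68*j + 18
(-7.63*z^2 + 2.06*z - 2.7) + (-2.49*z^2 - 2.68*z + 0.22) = -10.12*z^2 - 0.62*z - 2.48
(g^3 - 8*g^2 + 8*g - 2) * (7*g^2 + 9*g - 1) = 7*g^5 - 47*g^4 - 17*g^3 + 66*g^2 - 26*g + 2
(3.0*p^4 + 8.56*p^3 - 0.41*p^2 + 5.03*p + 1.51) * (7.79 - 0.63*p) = -1.89*p^5 + 17.9772*p^4 + 66.9407*p^3 - 6.3628*p^2 + 38.2324*p + 11.7629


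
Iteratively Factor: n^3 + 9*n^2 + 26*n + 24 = (n + 3)*(n^2 + 6*n + 8) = (n + 2)*(n + 3)*(n + 4)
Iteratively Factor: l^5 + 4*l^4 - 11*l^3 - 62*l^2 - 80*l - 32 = (l + 4)*(l^4 - 11*l^2 - 18*l - 8) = (l + 1)*(l + 4)*(l^3 - l^2 - 10*l - 8) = (l + 1)*(l + 2)*(l + 4)*(l^2 - 3*l - 4) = (l + 1)^2*(l + 2)*(l + 4)*(l - 4)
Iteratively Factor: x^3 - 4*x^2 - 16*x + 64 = (x - 4)*(x^2 - 16) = (x - 4)^2*(x + 4)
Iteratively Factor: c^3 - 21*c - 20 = (c + 1)*(c^2 - c - 20) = (c + 1)*(c + 4)*(c - 5)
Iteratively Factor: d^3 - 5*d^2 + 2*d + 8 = (d - 4)*(d^2 - d - 2) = (d - 4)*(d - 2)*(d + 1)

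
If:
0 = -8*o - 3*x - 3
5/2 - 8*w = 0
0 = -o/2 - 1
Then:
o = -2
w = 5/16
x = 13/3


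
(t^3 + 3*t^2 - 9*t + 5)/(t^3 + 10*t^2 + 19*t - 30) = (t - 1)/(t + 6)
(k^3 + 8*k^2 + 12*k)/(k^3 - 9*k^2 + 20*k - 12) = k*(k^2 + 8*k + 12)/(k^3 - 9*k^2 + 20*k - 12)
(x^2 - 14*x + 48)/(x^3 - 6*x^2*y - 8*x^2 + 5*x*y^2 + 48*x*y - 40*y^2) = (x - 6)/(x^2 - 6*x*y + 5*y^2)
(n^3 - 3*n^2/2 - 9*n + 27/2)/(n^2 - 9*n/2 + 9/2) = n + 3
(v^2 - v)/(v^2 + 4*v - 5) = v/(v + 5)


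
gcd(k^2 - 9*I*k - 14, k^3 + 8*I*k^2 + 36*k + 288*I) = 1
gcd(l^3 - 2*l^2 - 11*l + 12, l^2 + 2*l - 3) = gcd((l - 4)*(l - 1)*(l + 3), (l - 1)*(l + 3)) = l^2 + 2*l - 3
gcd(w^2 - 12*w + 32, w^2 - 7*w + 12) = w - 4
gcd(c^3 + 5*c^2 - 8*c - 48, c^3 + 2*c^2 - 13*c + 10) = 1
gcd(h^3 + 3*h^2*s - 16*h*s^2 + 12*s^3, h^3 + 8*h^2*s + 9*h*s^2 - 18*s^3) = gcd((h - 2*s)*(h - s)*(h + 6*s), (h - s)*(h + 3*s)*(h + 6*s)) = -h^2 - 5*h*s + 6*s^2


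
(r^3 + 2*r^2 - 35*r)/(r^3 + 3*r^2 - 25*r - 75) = r*(r + 7)/(r^2 + 8*r + 15)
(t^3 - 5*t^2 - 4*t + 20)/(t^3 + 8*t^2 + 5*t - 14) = (t^2 - 7*t + 10)/(t^2 + 6*t - 7)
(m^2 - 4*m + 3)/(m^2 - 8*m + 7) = (m - 3)/(m - 7)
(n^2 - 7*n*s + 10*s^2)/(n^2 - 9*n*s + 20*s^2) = (-n + 2*s)/(-n + 4*s)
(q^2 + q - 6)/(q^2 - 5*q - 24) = (q - 2)/(q - 8)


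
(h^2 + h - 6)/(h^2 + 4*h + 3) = (h - 2)/(h + 1)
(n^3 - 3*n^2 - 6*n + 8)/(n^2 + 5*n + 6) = (n^2 - 5*n + 4)/(n + 3)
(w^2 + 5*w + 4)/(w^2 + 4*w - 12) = (w^2 + 5*w + 4)/(w^2 + 4*w - 12)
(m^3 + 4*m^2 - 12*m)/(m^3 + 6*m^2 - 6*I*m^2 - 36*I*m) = (m - 2)/(m - 6*I)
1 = 1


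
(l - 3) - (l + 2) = -5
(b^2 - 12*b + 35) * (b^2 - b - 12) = b^4 - 13*b^3 + 35*b^2 + 109*b - 420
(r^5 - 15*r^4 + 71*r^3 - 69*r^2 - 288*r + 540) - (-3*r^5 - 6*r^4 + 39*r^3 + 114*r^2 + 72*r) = 4*r^5 - 9*r^4 + 32*r^3 - 183*r^2 - 360*r + 540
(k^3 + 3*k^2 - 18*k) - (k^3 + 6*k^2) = -3*k^2 - 18*k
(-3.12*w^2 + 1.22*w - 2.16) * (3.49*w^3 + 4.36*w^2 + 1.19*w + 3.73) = -10.8888*w^5 - 9.3454*w^4 - 5.932*w^3 - 19.6034*w^2 + 1.9802*w - 8.0568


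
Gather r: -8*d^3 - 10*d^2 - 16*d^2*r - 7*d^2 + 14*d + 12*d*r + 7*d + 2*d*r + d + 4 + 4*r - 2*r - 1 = -8*d^3 - 17*d^2 + 22*d + r*(-16*d^2 + 14*d + 2) + 3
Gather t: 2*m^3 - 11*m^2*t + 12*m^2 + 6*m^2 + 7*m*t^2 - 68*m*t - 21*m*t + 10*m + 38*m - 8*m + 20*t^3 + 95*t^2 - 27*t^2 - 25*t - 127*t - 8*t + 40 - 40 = 2*m^3 + 18*m^2 + 40*m + 20*t^3 + t^2*(7*m + 68) + t*(-11*m^2 - 89*m - 160)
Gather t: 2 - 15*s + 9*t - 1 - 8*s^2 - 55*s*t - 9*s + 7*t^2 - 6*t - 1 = -8*s^2 - 24*s + 7*t^2 + t*(3 - 55*s)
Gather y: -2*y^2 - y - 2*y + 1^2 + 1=-2*y^2 - 3*y + 2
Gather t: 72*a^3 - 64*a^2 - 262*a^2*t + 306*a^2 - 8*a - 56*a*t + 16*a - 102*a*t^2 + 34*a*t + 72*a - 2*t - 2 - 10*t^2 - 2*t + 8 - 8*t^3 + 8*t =72*a^3 + 242*a^2 + 80*a - 8*t^3 + t^2*(-102*a - 10) + t*(-262*a^2 - 22*a + 4) + 6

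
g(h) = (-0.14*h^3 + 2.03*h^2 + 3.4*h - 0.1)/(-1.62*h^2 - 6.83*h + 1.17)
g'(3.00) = 0.01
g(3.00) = -0.73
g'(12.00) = 0.07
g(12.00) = -0.29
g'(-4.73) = -39.73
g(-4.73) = -15.91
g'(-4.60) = -101.01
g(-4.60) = -24.15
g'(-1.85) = -0.65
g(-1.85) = 0.17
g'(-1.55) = -0.50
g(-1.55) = 0.00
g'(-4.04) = -41.67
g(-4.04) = 12.29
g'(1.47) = -0.01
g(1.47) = -0.71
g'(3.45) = 0.01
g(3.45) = -0.72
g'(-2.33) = -1.06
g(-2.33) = 0.58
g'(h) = (3.24*h + 6.83)*(-0.14*h^3 + 2.03*h^2 + 3.4*h - 0.1)/(-1.62*h^2 - 6.83*h + 1.17)^2 + (-0.42*h^2 + 4.06*h + 3.4)/(-1.62*h^2 - 6.83*h + 1.17) = (0.2268*h^4 + 1.9124*h^3 - 8.8483*h^2 + 4.4262*h + 3.295)/(2.6244*h^4 + 22.1292*h^3 + 42.8581*h^2 - 15.9822*h + 1.3689)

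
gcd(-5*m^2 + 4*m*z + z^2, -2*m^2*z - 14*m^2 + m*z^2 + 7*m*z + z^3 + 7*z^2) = -m + z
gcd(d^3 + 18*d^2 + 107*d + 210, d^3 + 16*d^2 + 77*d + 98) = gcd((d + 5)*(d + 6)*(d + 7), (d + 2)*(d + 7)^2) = d + 7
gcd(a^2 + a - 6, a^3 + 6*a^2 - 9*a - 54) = a + 3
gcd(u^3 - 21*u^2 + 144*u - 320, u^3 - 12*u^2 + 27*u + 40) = u^2 - 13*u + 40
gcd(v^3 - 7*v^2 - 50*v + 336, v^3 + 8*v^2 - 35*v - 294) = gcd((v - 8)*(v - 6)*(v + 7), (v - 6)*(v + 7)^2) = v^2 + v - 42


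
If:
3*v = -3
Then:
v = -1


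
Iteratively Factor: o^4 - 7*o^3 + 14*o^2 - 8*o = (o)*(o^3 - 7*o^2 + 14*o - 8) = o*(o - 2)*(o^2 - 5*o + 4) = o*(o - 2)*(o - 1)*(o - 4)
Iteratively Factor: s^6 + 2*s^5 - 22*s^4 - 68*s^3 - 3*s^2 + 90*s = (s - 1)*(s^5 + 3*s^4 - 19*s^3 - 87*s^2 - 90*s) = (s - 1)*(s + 2)*(s^4 + s^3 - 21*s^2 - 45*s) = (s - 5)*(s - 1)*(s + 2)*(s^3 + 6*s^2 + 9*s) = (s - 5)*(s - 1)*(s + 2)*(s + 3)*(s^2 + 3*s) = s*(s - 5)*(s - 1)*(s + 2)*(s + 3)*(s + 3)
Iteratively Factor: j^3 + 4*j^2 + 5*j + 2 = (j + 2)*(j^2 + 2*j + 1) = (j + 1)*(j + 2)*(j + 1)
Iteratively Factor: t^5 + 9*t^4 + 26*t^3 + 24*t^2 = (t + 2)*(t^4 + 7*t^3 + 12*t^2) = t*(t + 2)*(t^3 + 7*t^2 + 12*t) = t^2*(t + 2)*(t^2 + 7*t + 12) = t^2*(t + 2)*(t + 4)*(t + 3)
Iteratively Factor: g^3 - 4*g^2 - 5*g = (g)*(g^2 - 4*g - 5) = g*(g - 5)*(g + 1)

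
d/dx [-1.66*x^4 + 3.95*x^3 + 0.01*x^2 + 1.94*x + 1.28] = -6.64*x^3 + 11.85*x^2 + 0.02*x + 1.94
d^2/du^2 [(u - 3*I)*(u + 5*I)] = 2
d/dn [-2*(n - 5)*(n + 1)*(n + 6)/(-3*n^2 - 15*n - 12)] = 2*(n^2 + 8*n + 34)/(3*(n^2 + 8*n + 16))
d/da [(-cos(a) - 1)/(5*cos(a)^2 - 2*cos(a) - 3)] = (5*sin(a)^2 - 10*cos(a) - 6)*sin(a)/(-5*cos(a)^2 + 2*cos(a) + 3)^2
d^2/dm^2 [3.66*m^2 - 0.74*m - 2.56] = 7.32000000000000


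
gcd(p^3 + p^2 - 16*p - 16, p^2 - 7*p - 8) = p + 1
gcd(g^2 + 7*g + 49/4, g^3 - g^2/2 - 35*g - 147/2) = g + 7/2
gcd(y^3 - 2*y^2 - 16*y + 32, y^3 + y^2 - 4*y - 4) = y - 2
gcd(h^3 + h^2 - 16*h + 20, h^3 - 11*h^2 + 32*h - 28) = h^2 - 4*h + 4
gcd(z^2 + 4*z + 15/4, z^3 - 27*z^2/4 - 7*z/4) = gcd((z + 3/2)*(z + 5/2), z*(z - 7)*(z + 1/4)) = 1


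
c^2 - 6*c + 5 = (c - 5)*(c - 1)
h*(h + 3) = h^2 + 3*h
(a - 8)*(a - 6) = a^2 - 14*a + 48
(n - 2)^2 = n^2 - 4*n + 4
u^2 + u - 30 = (u - 5)*(u + 6)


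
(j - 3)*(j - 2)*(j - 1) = j^3 - 6*j^2 + 11*j - 6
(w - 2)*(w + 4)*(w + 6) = w^3 + 8*w^2 + 4*w - 48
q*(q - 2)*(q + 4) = q^3 + 2*q^2 - 8*q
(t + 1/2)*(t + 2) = t^2 + 5*t/2 + 1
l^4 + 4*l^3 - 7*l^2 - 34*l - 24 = (l - 3)*(l + 1)*(l + 2)*(l + 4)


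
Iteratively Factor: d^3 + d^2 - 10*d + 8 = (d + 4)*(d^2 - 3*d + 2) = (d - 2)*(d + 4)*(d - 1)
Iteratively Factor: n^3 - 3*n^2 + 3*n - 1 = (n - 1)*(n^2 - 2*n + 1) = (n - 1)^2*(n - 1)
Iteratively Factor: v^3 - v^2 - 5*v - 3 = (v + 1)*(v^2 - 2*v - 3) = (v + 1)^2*(v - 3)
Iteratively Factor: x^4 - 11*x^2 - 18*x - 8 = (x + 1)*(x^3 - x^2 - 10*x - 8) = (x + 1)^2*(x^2 - 2*x - 8) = (x + 1)^2*(x + 2)*(x - 4)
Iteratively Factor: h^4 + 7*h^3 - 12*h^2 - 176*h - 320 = (h + 4)*(h^3 + 3*h^2 - 24*h - 80) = (h + 4)^2*(h^2 - h - 20) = (h - 5)*(h + 4)^2*(h + 4)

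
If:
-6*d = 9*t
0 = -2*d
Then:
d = 0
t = 0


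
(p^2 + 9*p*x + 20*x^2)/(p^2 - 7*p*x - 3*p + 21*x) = (p^2 + 9*p*x + 20*x^2)/(p^2 - 7*p*x - 3*p + 21*x)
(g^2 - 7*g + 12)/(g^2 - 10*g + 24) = (g - 3)/(g - 6)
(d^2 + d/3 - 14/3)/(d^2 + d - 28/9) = 3*(d - 2)/(3*d - 4)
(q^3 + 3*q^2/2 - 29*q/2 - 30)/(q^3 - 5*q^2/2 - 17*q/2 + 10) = (q + 3)/(q - 1)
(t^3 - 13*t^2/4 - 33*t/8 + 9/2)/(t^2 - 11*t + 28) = (8*t^2 + 6*t - 9)/(8*(t - 7))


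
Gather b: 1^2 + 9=10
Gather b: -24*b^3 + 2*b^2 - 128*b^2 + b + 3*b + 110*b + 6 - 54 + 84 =-24*b^3 - 126*b^2 + 114*b + 36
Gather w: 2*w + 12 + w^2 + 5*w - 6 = w^2 + 7*w + 6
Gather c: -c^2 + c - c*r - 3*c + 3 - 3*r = -c^2 + c*(-r - 2) - 3*r + 3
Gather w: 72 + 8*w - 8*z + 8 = 8*w - 8*z + 80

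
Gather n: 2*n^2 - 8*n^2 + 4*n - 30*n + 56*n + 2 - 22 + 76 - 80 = -6*n^2 + 30*n - 24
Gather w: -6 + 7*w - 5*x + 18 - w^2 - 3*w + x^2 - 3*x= -w^2 + 4*w + x^2 - 8*x + 12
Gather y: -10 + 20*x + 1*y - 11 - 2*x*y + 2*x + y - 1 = 22*x + y*(2 - 2*x) - 22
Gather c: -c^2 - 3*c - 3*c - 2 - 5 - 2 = -c^2 - 6*c - 9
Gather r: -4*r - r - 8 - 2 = -5*r - 10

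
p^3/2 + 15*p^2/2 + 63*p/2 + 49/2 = (p/2 + 1/2)*(p + 7)^2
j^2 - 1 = (j - 1)*(j + 1)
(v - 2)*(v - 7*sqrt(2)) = v^2 - 7*sqrt(2)*v - 2*v + 14*sqrt(2)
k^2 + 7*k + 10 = (k + 2)*(k + 5)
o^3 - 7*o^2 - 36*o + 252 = (o - 7)*(o - 6)*(o + 6)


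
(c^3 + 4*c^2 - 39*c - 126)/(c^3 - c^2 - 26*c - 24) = (c^2 + 10*c + 21)/(c^2 + 5*c + 4)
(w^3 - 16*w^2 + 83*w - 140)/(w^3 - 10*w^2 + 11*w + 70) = (w - 4)/(w + 2)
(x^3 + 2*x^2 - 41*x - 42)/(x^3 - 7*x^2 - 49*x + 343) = (x^2 - 5*x - 6)/(x^2 - 14*x + 49)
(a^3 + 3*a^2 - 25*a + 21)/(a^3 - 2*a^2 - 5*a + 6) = (a + 7)/(a + 2)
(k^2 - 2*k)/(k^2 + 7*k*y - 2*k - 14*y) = k/(k + 7*y)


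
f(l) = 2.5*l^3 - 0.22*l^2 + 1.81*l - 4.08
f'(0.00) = 1.81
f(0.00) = -4.08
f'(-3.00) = 70.63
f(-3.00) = -78.99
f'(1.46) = 17.15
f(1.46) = 5.87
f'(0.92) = 7.75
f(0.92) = -0.65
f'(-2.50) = 49.78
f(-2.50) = -49.04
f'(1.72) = 23.24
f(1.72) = 11.10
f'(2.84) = 61.05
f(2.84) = 56.55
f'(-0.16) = 2.07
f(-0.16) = -4.39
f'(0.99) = 8.73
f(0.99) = -0.08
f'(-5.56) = 236.11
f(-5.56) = -450.64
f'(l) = 7.5*l^2 - 0.44*l + 1.81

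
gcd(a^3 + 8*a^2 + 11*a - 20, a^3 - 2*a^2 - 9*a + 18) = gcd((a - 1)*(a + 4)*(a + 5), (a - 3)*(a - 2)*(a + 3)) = 1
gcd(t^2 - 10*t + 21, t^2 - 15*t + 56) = t - 7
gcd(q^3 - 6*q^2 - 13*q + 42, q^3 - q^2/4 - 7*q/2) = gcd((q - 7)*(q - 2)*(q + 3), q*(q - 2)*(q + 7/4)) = q - 2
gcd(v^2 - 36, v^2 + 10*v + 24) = v + 6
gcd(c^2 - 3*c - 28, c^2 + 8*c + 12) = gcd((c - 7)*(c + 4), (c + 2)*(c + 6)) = 1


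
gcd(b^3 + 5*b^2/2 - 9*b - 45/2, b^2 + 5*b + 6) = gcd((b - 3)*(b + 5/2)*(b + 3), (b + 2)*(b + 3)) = b + 3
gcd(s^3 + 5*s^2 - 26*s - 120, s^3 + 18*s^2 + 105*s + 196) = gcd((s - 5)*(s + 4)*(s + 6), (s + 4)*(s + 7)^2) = s + 4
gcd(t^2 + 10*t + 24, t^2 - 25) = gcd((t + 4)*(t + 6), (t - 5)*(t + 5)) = 1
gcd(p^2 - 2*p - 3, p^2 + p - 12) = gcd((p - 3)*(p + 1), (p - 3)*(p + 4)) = p - 3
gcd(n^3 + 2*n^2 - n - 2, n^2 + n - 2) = n^2 + n - 2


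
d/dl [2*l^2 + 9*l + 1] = 4*l + 9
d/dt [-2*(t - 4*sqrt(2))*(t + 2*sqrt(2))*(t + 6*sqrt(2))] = -6*t^2 - 16*sqrt(2)*t + 80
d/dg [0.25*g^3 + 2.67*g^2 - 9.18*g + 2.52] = 0.75*g^2 + 5.34*g - 9.18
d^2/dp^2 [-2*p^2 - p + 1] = -4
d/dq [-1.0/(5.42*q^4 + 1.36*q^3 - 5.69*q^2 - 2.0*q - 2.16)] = (21.68*q^3 + 4.08*q^2 - 11.38*q - 2.0)/(-5.42*q^4 - 1.36*q^3 + 5.69*q^2 + 2.0*q + 2.16)^2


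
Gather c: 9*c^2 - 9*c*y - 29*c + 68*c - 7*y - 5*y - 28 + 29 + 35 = 9*c^2 + c*(39 - 9*y) - 12*y + 36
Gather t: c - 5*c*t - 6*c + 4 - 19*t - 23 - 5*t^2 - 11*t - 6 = -5*c - 5*t^2 + t*(-5*c - 30) - 25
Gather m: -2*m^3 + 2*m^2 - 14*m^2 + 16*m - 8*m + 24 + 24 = -2*m^3 - 12*m^2 + 8*m + 48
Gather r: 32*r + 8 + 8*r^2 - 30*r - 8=8*r^2 + 2*r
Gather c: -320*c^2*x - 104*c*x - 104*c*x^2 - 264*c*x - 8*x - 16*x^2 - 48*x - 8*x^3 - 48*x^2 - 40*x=-320*c^2*x + c*(-104*x^2 - 368*x) - 8*x^3 - 64*x^2 - 96*x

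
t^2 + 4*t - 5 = (t - 1)*(t + 5)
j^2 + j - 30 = (j - 5)*(j + 6)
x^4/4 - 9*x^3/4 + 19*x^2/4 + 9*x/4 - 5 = (x/4 + 1/4)*(x - 5)*(x - 4)*(x - 1)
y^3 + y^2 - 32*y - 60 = (y - 6)*(y + 2)*(y + 5)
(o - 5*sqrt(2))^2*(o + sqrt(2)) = o^3 - 9*sqrt(2)*o^2 + 30*o + 50*sqrt(2)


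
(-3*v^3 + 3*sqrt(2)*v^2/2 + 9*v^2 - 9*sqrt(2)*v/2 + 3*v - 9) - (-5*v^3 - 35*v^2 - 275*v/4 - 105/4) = 2*v^3 + 3*sqrt(2)*v^2/2 + 44*v^2 - 9*sqrt(2)*v/2 + 287*v/4 + 69/4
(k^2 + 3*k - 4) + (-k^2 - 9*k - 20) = -6*k - 24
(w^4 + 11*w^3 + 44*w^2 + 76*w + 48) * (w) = w^5 + 11*w^4 + 44*w^3 + 76*w^2 + 48*w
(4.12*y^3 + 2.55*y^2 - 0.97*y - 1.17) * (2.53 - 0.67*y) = -2.7604*y^4 + 8.7151*y^3 + 7.1014*y^2 - 1.6702*y - 2.9601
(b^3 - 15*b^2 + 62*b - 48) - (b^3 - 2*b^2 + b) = -13*b^2 + 61*b - 48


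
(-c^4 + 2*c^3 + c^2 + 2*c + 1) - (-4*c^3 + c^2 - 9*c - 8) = -c^4 + 6*c^3 + 11*c + 9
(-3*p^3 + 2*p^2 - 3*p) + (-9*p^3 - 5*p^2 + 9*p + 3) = -12*p^3 - 3*p^2 + 6*p + 3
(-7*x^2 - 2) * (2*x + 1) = -14*x^3 - 7*x^2 - 4*x - 2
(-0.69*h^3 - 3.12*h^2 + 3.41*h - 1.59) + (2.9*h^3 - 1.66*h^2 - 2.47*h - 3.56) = 2.21*h^3 - 4.78*h^2 + 0.94*h - 5.15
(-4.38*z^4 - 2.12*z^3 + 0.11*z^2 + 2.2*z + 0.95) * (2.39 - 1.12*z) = 4.9056*z^5 - 8.0938*z^4 - 5.19*z^3 - 2.2011*z^2 + 4.194*z + 2.2705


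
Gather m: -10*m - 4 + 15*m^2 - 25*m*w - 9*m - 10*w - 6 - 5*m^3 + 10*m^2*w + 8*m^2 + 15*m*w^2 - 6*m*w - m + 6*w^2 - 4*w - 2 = -5*m^3 + m^2*(10*w + 23) + m*(15*w^2 - 31*w - 20) + 6*w^2 - 14*w - 12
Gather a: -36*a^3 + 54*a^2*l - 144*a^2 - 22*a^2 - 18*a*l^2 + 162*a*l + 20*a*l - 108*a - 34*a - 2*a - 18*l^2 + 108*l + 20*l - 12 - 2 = -36*a^3 + a^2*(54*l - 166) + a*(-18*l^2 + 182*l - 144) - 18*l^2 + 128*l - 14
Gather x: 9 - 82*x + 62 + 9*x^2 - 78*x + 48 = 9*x^2 - 160*x + 119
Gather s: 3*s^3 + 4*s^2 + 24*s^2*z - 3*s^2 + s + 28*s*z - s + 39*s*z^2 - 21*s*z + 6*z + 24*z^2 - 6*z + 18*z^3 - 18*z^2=3*s^3 + s^2*(24*z + 1) + s*(39*z^2 + 7*z) + 18*z^3 + 6*z^2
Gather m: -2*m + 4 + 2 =6 - 2*m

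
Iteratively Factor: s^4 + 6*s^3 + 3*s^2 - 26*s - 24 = (s + 4)*(s^3 + 2*s^2 - 5*s - 6) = (s - 2)*(s + 4)*(s^2 + 4*s + 3) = (s - 2)*(s + 1)*(s + 4)*(s + 3)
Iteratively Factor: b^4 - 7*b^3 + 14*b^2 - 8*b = (b)*(b^3 - 7*b^2 + 14*b - 8) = b*(b - 1)*(b^2 - 6*b + 8) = b*(b - 2)*(b - 1)*(b - 4)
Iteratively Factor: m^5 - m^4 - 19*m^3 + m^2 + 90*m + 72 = (m + 3)*(m^4 - 4*m^3 - 7*m^2 + 22*m + 24) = (m - 3)*(m + 3)*(m^3 - m^2 - 10*m - 8) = (m - 3)*(m + 2)*(m + 3)*(m^2 - 3*m - 4) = (m - 4)*(m - 3)*(m + 2)*(m + 3)*(m + 1)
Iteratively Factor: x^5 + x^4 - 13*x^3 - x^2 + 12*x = (x - 3)*(x^4 + 4*x^3 - x^2 - 4*x) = x*(x - 3)*(x^3 + 4*x^2 - x - 4) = x*(x - 3)*(x + 1)*(x^2 + 3*x - 4) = x*(x - 3)*(x - 1)*(x + 1)*(x + 4)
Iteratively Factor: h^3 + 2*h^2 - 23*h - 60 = (h + 4)*(h^2 - 2*h - 15) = (h - 5)*(h + 4)*(h + 3)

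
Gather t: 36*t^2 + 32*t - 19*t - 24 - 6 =36*t^2 + 13*t - 30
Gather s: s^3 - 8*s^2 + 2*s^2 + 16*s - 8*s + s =s^3 - 6*s^2 + 9*s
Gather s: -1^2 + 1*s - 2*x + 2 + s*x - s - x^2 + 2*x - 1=s*x - x^2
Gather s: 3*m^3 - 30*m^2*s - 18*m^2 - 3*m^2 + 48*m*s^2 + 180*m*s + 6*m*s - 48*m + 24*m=3*m^3 - 21*m^2 + 48*m*s^2 - 24*m + s*(-30*m^2 + 186*m)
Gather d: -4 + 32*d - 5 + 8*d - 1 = 40*d - 10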